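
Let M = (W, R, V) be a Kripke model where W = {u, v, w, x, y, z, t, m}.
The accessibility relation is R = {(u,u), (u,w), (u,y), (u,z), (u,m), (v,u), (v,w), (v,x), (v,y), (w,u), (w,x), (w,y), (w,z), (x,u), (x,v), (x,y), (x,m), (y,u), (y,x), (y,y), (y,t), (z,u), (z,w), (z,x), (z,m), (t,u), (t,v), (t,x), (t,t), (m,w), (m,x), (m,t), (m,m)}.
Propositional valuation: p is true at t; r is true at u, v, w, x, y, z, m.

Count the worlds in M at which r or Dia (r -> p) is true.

8

Let φ = r or Dia (r -> p). Evaluate φ at each world:
  u (successors {u, w, y, z, m}): φ is true.
  v (successors {u, w, x, y}): φ is true.
  w (successors {u, x, y, z}): φ is true.
  x (successors {u, v, y, m}): φ is true.
  y (successors {u, x, y, t}): φ is true.
  z (successors {u, w, x, m}): φ is true.
  t (successors {u, v, x, t}): φ is true.
  m (successors {w, x, t, m}): φ is true.
For instance, at y:
  At y: r is true, Dia (r -> p) is true, so r or Dia (r -> p) is true.
    At y: Dia (r -> p) requires r -> p at some successor in {u, x, y, t}.
      r -> p holds at t, so Dia (r -> p) is true at y.
Satisfying worlds: {u, v, w, x, y, z, t, m}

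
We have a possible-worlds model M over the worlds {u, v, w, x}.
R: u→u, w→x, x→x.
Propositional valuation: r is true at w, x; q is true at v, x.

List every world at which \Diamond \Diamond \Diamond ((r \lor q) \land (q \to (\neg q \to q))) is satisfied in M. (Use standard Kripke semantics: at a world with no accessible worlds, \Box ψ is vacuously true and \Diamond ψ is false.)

Let φ = \Diamond \Diamond \Diamond ((r \lor q) \land (q \to (\neg q \to q))). Evaluate φ at each world:
  u (successors {u}): φ is false.
  v (successors ∅): φ is false.
  w (successors {x}): φ is true.
  x (successors {x}): φ is true.
For instance, at x:
  At x: \Diamond \Diamond \Diamond ((r \lor q) \land (q \to (\neg q \to q))) requires \Diamond \Diamond ((r \lor q) \land (q \to (\neg q \to q))) at some successor in {x}.
    \Diamond \Diamond ((r \lor q) \land (q \to (\neg q \to q))) holds at x, so \Diamond \Diamond \Diamond ((r \lor q) \land (q \to (\neg q \to q))) is true at x.
      At x: \Diamond \Diamond ((r \lor q) \land (q \to (\neg q \to q))) requires \Diamond ((r \lor q) \land (q \to (\neg q \to q))) at some successor in {x}.
        \Diamond ((r \lor q) \land (q \to (\neg q \to q))) holds at x, so \Diamond \Diamond ((r \lor q) \land (q \to (\neg q \to q))) is true at x.
Satisfying worlds: {w, x}

w, x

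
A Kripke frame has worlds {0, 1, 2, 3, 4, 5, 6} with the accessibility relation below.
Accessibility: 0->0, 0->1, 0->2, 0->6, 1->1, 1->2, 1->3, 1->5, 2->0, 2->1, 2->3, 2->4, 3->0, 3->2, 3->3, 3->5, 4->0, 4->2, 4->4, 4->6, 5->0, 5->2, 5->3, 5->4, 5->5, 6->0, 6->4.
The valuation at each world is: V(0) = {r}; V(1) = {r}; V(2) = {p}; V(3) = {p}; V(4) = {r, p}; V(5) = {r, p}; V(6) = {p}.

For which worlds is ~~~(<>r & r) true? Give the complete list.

2, 3, 6

Let φ = ~~~(<>r & r). Evaluate φ at each world:
  0 (successors {0, 1, 2, 6}): φ is false.
  1 (successors {1, 2, 3, 5}): φ is false.
  2 (successors {0, 1, 3, 4}): φ is true.
  3 (successors {0, 2, 3, 5}): φ is true.
  4 (successors {0, 2, 4, 6}): φ is false.
  5 (successors {0, 2, 3, 4, 5}): φ is false.
  6 (successors {0, 4}): φ is true.
For instance, at 4:
  At 4: ~~(<>r & r) is true, so ~~~(<>r & r) is false.
    At 4: ~(<>r & r) is false, so ~~(<>r & r) is true.
      At 4: <>r & r is true, so ~(<>r & r) is false.
Satisfying worlds: {2, 3, 6}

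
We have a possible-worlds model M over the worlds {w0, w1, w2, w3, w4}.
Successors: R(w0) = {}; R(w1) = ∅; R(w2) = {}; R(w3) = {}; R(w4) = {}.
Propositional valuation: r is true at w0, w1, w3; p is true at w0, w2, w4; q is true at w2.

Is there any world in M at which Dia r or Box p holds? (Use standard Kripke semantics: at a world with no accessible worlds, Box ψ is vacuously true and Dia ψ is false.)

Let φ = Dia r or Box p. Evaluate φ at each world:
  w0 (successors ∅): φ is true.
  w1 (successors ∅): φ is true.
  w2 (successors ∅): φ is true.
  w3 (successors ∅): φ is true.
  w4 (successors ∅): φ is true.
Detail at w0 (witness):
  At w0: Dia r is false, Box p is true, so Dia r or Box p is true.
    At w0: no accessible worlds, so Dia r is false.
    At w0: no accessible worlds, so Box p holds vacuously.

Yes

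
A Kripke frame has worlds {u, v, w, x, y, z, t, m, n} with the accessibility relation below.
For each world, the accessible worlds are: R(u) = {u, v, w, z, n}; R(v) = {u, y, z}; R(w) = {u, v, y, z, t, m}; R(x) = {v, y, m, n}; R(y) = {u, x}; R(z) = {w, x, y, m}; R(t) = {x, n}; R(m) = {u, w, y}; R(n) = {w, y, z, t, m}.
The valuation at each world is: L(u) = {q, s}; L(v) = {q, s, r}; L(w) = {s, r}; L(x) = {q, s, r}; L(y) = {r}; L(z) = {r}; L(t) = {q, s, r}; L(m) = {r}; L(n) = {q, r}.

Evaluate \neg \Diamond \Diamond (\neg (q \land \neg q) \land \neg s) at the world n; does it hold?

Recall that \Diamond ψ holds at a world iff ψ holds at some accessible world.
At n: \Diamond \Diamond (\neg (q \land \neg q) \land \neg s) is true, so \neg \Diamond \Diamond (\neg (q \land \neg q) \land \neg s) is false.
  At n: \Diamond \Diamond (\neg (q \land \neg q) \land \neg s) requires \Diamond (\neg (q \land \neg q) \land \neg s) at some successor in {w, y, z, t, m}.
    \Diamond (\neg (q \land \neg q) \land \neg s) holds at w, so \Diamond \Diamond (\neg (q \land \neg q) \land \neg s) is true at n.
      At w: \Diamond (\neg (q \land \neg q) \land \neg s) requires \neg (q \land \neg q) \land \neg s at some successor in {u, v, y, z, t, m}.
        \neg (q \land \neg q) \land \neg s holds at y, so \Diamond (\neg (q \land \neg q) \land \neg s) is true at w.

No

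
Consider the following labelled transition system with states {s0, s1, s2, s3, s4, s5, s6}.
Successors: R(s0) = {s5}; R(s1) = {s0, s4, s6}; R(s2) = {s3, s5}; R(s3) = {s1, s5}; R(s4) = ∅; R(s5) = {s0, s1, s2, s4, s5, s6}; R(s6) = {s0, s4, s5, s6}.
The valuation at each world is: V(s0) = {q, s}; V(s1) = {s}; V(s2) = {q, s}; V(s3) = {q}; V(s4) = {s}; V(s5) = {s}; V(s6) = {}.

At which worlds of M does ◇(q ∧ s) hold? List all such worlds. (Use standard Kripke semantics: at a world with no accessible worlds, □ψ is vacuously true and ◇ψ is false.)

Let φ = ◇(q ∧ s). Evaluate φ at each world:
  s0 (successors {s5}): φ is false.
  s1 (successors {s0, s4, s6}): φ is true.
  s2 (successors {s3, s5}): φ is false.
  s3 (successors {s1, s5}): φ is false.
  s4 (successors ∅): φ is false.
  s5 (successors {s0, s1, s2, s4, s5, s6}): φ is true.
  s6 (successors {s0, s4, s5, s6}): φ is true.
For instance, at s1:
  At s1: ◇(q ∧ s) requires q ∧ s at some successor in {s0, s4, s6}.
    q ∧ s holds at s0, so ◇(q ∧ s) is true at s1.
Satisfying worlds: {s1, s5, s6}

s1, s5, s6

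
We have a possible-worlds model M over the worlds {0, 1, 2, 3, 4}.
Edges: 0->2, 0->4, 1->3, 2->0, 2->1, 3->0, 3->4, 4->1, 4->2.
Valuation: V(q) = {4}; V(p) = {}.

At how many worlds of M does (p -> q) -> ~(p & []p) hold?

Let φ = (p -> q) -> ~(p & []p). Evaluate φ at each world:
  0 (successors {2, 4}): φ is true.
  1 (successors {3}): φ is true.
  2 (successors {0, 1}): φ is true.
  3 (successors {0, 4}): φ is true.
  4 (successors {1, 2}): φ is true.
For instance, at 2:
  At 2: p -> q is true, ~(p & []p) is true, so (p -> q) -> ~(p & []p) is true.
    At 2: p & []p is false, so ~(p & []p) is true.
      At 2: p is false, []p is false, so p & []p is false.
Satisfying worlds: {0, 1, 2, 3, 4}

5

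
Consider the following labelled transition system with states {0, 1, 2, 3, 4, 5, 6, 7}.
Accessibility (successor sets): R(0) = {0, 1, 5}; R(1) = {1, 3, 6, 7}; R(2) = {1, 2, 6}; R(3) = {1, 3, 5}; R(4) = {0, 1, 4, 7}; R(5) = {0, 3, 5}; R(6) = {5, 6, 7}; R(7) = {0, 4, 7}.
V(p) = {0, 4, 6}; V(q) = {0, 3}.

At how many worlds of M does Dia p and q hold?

1

Let φ = Dia p and q. Evaluate φ at each world:
  0 (successors {0, 1, 5}): φ is true.
  1 (successors {1, 3, 6, 7}): φ is false.
  2 (successors {1, 2, 6}): φ is false.
  3 (successors {1, 3, 5}): φ is false.
  4 (successors {0, 1, 4, 7}): φ is false.
  5 (successors {0, 3, 5}): φ is false.
  6 (successors {5, 6, 7}): φ is false.
  7 (successors {0, 4, 7}): φ is false.
For instance, at 2:
  At 2: Dia p is true, q is false, so Dia p and q is false.
    At 2: Dia p requires p at some successor in {1, 2, 6}.
      p holds at 6, so Dia p is true at 2.
Satisfying worlds: {0}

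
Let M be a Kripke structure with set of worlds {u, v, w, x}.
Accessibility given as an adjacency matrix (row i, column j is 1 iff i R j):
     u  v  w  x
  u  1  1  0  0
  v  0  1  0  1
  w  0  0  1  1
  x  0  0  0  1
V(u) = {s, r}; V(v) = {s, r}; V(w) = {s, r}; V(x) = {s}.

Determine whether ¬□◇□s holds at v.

At v: □◇□s is true, so ¬□◇□s is false.
  At v: □◇□s requires ◇□s at every successor {v, x}.
      At v: ◇□s requires □s at some successor in {v, x}.
        □s holds at v, so ◇□s is true at v.
      At x: ◇□s requires □s at some successor in {x}.
        □s holds at x, so ◇□s is true at x.
  So □◇□s is true at v.

No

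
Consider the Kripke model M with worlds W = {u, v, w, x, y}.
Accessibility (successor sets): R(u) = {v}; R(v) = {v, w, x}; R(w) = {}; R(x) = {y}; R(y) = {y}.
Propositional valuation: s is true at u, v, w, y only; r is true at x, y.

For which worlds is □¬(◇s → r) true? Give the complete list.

Let φ = □¬(◇s → r). Evaluate φ at each world:
  u (successors {v}): φ is true.
  v (successors {v, w, x}): φ is false.
  w (successors ∅): φ is true.
  x (successors {y}): φ is false.
  y (successors {y}): φ is false.
For instance, at y:
  At y: □¬(◇s → r) requires ¬(◇s → r) at every successor {y}.
    ¬(◇s → r) fails at y, so □¬(◇s → r) is false at y.
      At y: ◇s → r is true, so ¬(◇s → r) is false.
Satisfying worlds: {u, w}

u, w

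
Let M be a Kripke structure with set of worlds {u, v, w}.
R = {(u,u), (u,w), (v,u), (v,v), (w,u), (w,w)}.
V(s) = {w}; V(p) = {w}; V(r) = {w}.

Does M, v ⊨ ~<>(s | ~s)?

Recall that <>ψ holds at a world iff ψ holds at some accessible world.
At v: <>(s | ~s) is true, so ~<>(s | ~s) is false.
  At v: <>(s | ~s) requires s | ~s at some successor in {u, v}.
    s | ~s holds at u, so <>(s | ~s) is true at v.

No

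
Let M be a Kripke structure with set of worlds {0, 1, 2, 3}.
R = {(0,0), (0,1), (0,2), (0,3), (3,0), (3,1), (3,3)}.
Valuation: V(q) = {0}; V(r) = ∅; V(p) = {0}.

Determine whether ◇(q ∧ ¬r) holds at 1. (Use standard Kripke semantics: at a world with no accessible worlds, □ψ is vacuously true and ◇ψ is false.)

No

At 1: no accessible worlds, so ◇(q ∧ ¬r) is false.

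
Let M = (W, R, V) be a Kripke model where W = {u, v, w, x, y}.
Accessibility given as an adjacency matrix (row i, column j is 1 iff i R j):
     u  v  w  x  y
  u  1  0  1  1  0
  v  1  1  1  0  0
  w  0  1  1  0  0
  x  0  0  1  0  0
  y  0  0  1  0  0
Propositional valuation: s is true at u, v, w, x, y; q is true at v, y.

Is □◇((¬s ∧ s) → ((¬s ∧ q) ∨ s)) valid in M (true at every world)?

Let φ = □◇((¬s ∧ s) → ((¬s ∧ q) ∨ s)). Evaluate φ at each world:
  u (successors {u, w, x}): φ is true.
  v (successors {u, v, w}): φ is true.
  w (successors {v, w}): φ is true.
  x (successors {w}): φ is true.
  y (successors {w}): φ is true.
For instance, at v:
  At v: □◇((¬s ∧ s) → ((¬s ∧ q) ∨ s)) requires ◇((¬s ∧ s) → ((¬s ∧ q) ∨ s)) at every successor {u, v, w}.
      At u: ◇((¬s ∧ s) → ((¬s ∧ q) ∨ s)) requires (¬s ∧ s) → ((¬s ∧ q) ∨ s) at some successor in {u, w, x}.
        (¬s ∧ s) → ((¬s ∧ q) ∨ s) holds at u, so ◇((¬s ∧ s) → ((¬s ∧ q) ∨ s)) is true at u.
      At v: ◇((¬s ∧ s) → ((¬s ∧ q) ∨ s)) requires (¬s ∧ s) → ((¬s ∧ q) ∨ s) at some successor in {u, v, w}.
        (¬s ∧ s) → ((¬s ∧ q) ∨ s) holds at u, so ◇((¬s ∧ s) → ((¬s ∧ q) ∨ s)) is true at v.
      At w: ◇((¬s ∧ s) → ((¬s ∧ q) ∨ s)) requires (¬s ∧ s) → ((¬s ∧ q) ∨ s) at some successor in {v, w}.
        (¬s ∧ s) → ((¬s ∧ q) ∨ s) holds at v, so ◇((¬s ∧ s) → ((¬s ∧ q) ∨ s)) is true at w.
  So □◇((¬s ∧ s) → ((¬s ∧ q) ∨ s)) is true at v.

Yes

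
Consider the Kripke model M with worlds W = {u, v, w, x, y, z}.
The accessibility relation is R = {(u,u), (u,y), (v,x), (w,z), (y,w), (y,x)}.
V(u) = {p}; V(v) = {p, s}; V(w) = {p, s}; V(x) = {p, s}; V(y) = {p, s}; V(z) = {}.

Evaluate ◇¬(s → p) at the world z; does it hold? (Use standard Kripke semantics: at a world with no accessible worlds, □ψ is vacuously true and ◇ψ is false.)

No

Recall that ◇ψ holds at a world iff ψ holds at some accessible world.
At z: no accessible worlds, so ◇¬(s → p) is false.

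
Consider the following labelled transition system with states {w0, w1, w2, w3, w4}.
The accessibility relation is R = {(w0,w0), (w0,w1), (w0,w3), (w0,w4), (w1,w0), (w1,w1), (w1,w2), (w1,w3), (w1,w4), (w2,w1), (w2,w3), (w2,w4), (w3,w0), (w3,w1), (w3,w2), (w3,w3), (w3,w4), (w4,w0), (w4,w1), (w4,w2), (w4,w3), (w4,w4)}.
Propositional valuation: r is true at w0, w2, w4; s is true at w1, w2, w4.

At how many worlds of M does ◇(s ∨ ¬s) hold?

5

Let φ = ◇(s ∨ ¬s). Evaluate φ at each world:
  w0 (successors {w0, w1, w3, w4}): φ is true.
  w1 (successors {w0, w1, w2, w3, w4}): φ is true.
  w2 (successors {w1, w3, w4}): φ is true.
  w3 (successors {w0, w1, w2, w3, w4}): φ is true.
  w4 (successors {w0, w1, w2, w3, w4}): φ is true.
For instance, at w2:
  At w2: ◇(s ∨ ¬s) requires s ∨ ¬s at some successor in {w1, w3, w4}.
    s ∨ ¬s holds at w1, so ◇(s ∨ ¬s) is true at w2.
Satisfying worlds: {w0, w1, w2, w3, w4}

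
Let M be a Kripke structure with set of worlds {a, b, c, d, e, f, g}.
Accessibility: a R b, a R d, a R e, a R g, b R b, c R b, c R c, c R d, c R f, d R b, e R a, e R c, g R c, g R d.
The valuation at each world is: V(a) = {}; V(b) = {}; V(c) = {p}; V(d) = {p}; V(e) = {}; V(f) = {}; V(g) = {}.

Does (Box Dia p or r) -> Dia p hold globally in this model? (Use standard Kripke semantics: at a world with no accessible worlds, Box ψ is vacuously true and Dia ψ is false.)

Recall that Box ψ holds at a world iff ψ holds at every accessible world, and Dia ψ holds iff ψ holds at some accessible world.
Let φ = (Box Dia p or r) -> Dia p. Evaluate φ at each world:
  a (successors {b, d, e, g}): φ is true.
  b (successors {b}): φ is true.
  c (successors {b, c, d, f}): φ is true.
  d (successors {b}): φ is true.
  e (successors {a, c}): φ is true.
  f (successors ∅): φ is false.
  g (successors {c, d}): φ is true.
Detail at f (counterexample):
  At f: Box Dia p or r is true, Dia p is false, so (Box Dia p or r) -> Dia p is false.
    At f: Box Dia p is true, r is false, so Box Dia p or r is true.
      At f: no accessible worlds, so Box Dia p holds vacuously.
    At f: no accessible worlds, so Dia p is false.

No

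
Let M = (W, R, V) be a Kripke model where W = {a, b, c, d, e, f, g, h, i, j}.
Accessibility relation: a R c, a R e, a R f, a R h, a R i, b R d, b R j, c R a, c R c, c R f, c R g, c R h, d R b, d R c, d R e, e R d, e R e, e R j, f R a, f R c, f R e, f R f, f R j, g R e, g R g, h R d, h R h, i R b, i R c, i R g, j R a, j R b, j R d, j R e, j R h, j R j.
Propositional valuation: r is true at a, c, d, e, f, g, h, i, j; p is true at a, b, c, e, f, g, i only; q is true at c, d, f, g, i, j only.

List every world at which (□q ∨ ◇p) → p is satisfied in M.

a, b, c, e, f, g, h, i

Let φ = (□q ∨ ◇p) → p. Evaluate φ at each world:
  a (successors {c, e, f, h, i}): φ is true.
  b (successors {d, j}): φ is true.
  c (successors {a, c, f, g, h}): φ is true.
  d (successors {b, c, e}): φ is false.
  e (successors {d, e, j}): φ is true.
  f (successors {a, c, e, f, j}): φ is true.
  g (successors {e, g}): φ is true.
  h (successors {d, h}): φ is true.
  i (successors {b, c, g}): φ is true.
  j (successors {a, b, d, e, h, j}): φ is false.
For instance, at c:
  At c: □q ∨ ◇p is true, p is true, so (□q ∨ ◇p) → p is true.
    At c: □q is false, ◇p is true, so □q ∨ ◇p is true.
      At c: □q requires q at every successor {a, c, f, g, h}.
        q fails at a, so □q is false at c.
      At c: ◇p requires p at some successor in {a, c, f, g, h}.
        p holds at a, so ◇p is true at c.
Satisfying worlds: {a, b, c, e, f, g, h, i}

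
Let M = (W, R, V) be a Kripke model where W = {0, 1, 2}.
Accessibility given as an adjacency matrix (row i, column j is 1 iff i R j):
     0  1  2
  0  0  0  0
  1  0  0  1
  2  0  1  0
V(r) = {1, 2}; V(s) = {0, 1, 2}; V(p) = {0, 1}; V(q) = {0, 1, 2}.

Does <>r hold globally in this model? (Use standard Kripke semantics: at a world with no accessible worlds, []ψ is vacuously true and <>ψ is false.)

Let φ = <>r. Evaluate φ at each world:
  0 (successors ∅): φ is false.
  1 (successors {2}): φ is true.
  2 (successors {1}): φ is true.
Detail at 0 (counterexample):
  At 0: no accessible worlds, so <>r is false.

No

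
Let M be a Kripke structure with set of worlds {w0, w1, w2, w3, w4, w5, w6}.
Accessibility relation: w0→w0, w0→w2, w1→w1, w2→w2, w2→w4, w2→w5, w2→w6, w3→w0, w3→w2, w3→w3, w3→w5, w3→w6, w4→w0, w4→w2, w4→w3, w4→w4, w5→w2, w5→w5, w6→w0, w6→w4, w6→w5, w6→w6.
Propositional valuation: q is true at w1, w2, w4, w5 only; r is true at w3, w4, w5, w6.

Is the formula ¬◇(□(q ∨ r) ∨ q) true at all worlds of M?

No

Let φ = ¬◇(□(q ∨ r) ∨ q). Evaluate φ at each world:
  w0 (successors {w0, w2}): φ is false.
  w1 (successors {w1}): φ is false.
  w2 (successors {w2, w4, w5, w6}): φ is false.
  w3 (successors {w0, w2, w3, w5, w6}): φ is false.
  w4 (successors {w0, w2, w3, w4}): φ is false.
  w5 (successors {w2, w5}): φ is false.
  w6 (successors {w0, w4, w5, w6}): φ is false.
Detail at w0 (counterexample):
  At w0: ◇(□(q ∨ r) ∨ q) is true, so ¬◇(□(q ∨ r) ∨ q) is false.
    At w0: ◇(□(q ∨ r) ∨ q) requires □(q ∨ r) ∨ q at some successor in {w0, w2}.
      □(q ∨ r) ∨ q holds at w2, so ◇(□(q ∨ r) ∨ q) is true at w0.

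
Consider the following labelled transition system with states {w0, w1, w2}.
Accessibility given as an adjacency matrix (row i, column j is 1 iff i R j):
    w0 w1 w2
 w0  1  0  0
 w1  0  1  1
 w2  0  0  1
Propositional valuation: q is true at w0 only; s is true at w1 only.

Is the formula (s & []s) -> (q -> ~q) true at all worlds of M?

Yes

Let φ = (s & []s) -> (q -> ~q). Evaluate φ at each world:
  w0 (successors {w0}): φ is true.
  w1 (successors {w1, w2}): φ is true.
  w2 (successors {w2}): φ is true.
For instance, at w2:
  At w2: s & []s is false, q -> ~q is true, so (s & []s) -> (q -> ~q) is true.
    At w2: s is false, []s is false, so s & []s is false.
      At w2: []s requires s at every successor {w2}.
        s fails at w2, so []s is false at w2.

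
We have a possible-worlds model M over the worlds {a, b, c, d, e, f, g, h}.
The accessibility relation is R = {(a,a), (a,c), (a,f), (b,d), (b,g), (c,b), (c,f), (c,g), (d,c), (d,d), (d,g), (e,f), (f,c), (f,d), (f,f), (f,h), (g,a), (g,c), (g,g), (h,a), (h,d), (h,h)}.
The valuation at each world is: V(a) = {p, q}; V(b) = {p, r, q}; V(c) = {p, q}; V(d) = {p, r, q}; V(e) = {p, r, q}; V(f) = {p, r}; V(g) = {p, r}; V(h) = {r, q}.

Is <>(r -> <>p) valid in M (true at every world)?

Let φ = <>(r -> <>p). Evaluate φ at each world:
  a (successors {a, c, f}): φ is true.
  b (successors {d, g}): φ is true.
  c (successors {b, f, g}): φ is true.
  d (successors {c, d, g}): φ is true.
  e (successors {f}): φ is true.
  f (successors {c, d, f, h}): φ is true.
  g (successors {a, c, g}): φ is true.
  h (successors {a, d, h}): φ is true.
For instance, at b:
  At b: <>(r -> <>p) requires r -> <>p at some successor in {d, g}.
    r -> <>p holds at d, so <>(r -> <>p) is true at b.
      At d: r is true, <>p is true, so r -> <>p is true.

Yes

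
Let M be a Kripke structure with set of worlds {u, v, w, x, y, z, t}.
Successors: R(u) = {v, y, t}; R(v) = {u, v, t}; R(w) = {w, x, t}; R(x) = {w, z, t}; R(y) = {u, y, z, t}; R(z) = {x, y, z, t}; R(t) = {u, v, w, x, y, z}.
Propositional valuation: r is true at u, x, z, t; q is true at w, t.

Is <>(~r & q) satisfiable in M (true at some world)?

Let φ = <>(~r & q). Evaluate φ at each world:
  u (successors {v, y, t}): φ is false.
  v (successors {u, v, t}): φ is false.
  w (successors {w, x, t}): φ is true.
  x (successors {w, z, t}): φ is true.
  y (successors {u, y, z, t}): φ is false.
  z (successors {x, y, z, t}): φ is false.
  t (successors {u, v, w, x, y, z}): φ is true.
Detail at w (witness):
  At w: <>(~r & q) requires ~r & q at some successor in {w, x, t}.
    ~r & q holds at w, so <>(~r & q) is true at w.

Yes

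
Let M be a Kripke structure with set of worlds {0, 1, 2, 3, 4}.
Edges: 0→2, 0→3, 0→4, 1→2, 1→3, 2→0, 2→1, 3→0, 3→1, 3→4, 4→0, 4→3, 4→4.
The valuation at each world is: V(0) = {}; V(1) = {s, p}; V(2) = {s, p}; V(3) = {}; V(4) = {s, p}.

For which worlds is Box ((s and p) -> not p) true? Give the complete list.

Recall that Box ψ holds at a world iff ψ holds at every accessible world, and Dia ψ holds iff ψ holds at some accessible world.
Let φ = Box ((s and p) -> not p). Evaluate φ at each world:
  0 (successors {2, 3, 4}): φ is false.
  1 (successors {2, 3}): φ is false.
  2 (successors {0, 1}): φ is false.
  3 (successors {0, 1, 4}): φ is false.
  4 (successors {0, 3, 4}): φ is false.
For instance, at 2:
  At 2: Box ((s and p) -> not p) requires (s and p) -> not p at every successor {0, 1}.
    (s and p) -> not p fails at 1, so Box ((s and p) -> not p) is false at 2.
Satisfying worlds: none.

none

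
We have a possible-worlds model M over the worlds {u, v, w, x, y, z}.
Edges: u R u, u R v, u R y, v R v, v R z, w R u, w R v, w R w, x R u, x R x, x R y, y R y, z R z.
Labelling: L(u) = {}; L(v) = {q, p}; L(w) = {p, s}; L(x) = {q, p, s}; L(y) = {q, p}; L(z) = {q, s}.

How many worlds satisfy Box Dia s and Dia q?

Let φ = Box Dia s and Dia q. Evaluate φ at each world:
  u (successors {u, v, y}): φ is false.
  v (successors {v, z}): φ is true.
  w (successors {u, v, w}): φ is false.
  x (successors {u, x, y}): φ is false.
  y (successors {y}): φ is false.
  z (successors {z}): φ is true.
For instance, at z:
  At z: Box Dia s is true, Dia q is true, so Box Dia s and Dia q is true.
    At z: Box Dia s requires Dia s at every successor {z}.
      At z: Dia s is true.
    So Box Dia s is true at z.
    At z: Dia q requires q at some successor in {z}.
      q holds at z, so Dia q is true at z.
Satisfying worlds: {v, z}

2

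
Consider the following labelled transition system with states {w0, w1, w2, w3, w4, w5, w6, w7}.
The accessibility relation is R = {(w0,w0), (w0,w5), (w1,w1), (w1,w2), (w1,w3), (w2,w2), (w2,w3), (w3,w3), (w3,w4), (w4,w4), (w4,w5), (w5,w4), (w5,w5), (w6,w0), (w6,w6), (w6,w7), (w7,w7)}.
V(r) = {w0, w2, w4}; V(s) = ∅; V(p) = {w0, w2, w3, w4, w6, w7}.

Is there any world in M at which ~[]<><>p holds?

Let φ = ~[]<><>p. Evaluate φ at each world:
  w0 (successors {w0, w5}): φ is false.
  w1 (successors {w1, w2, w3}): φ is false.
  w2 (successors {w2, w3}): φ is false.
  w3 (successors {w3, w4}): φ is false.
  w4 (successors {w4, w5}): φ is false.
  w5 (successors {w4, w5}): φ is false.
  w6 (successors {w0, w6, w7}): φ is false.
  w7 (successors {w7}): φ is false.
For instance, at w7:
  At w7: []<><>p is true, so ~[]<><>p is false.
    At w7: []<><>p requires <><>p at every successor {w7}.
      At w7: <><>p is true.
    So []<><>p is true at w7.

No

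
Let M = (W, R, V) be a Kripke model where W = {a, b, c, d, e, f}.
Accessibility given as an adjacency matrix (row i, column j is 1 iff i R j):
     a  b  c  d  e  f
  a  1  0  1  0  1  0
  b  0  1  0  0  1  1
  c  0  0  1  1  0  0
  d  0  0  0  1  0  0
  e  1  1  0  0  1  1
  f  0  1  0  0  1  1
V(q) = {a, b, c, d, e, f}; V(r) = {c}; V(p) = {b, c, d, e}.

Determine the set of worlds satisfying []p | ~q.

Let φ = []p | ~q. Evaluate φ at each world:
  a (successors {a, c, e}): φ is false.
  b (successors {b, e, f}): φ is false.
  c (successors {c, d}): φ is true.
  d (successors {d}): φ is true.
  e (successors {a, b, e, f}): φ is false.
  f (successors {b, e, f}): φ is false.
For instance, at c:
  At c: []p is true, ~q is false, so []p | ~q is true.
    At c: []p requires p at every successor {c, d}.
      At c: p is true.
      At d: p is true.
    So []p is true at c.
Satisfying worlds: {c, d}

c, d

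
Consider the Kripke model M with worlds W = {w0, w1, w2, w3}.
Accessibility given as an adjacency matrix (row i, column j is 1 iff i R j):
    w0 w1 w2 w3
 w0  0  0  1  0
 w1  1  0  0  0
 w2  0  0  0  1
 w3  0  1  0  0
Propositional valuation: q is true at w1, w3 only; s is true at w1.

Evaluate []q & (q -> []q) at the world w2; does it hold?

Yes

Recall that []ψ holds at a world iff ψ holds at every accessible world, and <>ψ holds iff ψ holds at some accessible world.
At w2: []q is true, q -> []q is true, so []q & (q -> []q) is true.
  At w2: []q requires q at every successor {w3}.
    At w3: q is true.
  So []q is true at w2.
  At w2: q is false, []q is true, so q -> []q is true.
    At w2: []q requires q at every successor {w3}.
      At w3: q is true.
    So []q is true at w2.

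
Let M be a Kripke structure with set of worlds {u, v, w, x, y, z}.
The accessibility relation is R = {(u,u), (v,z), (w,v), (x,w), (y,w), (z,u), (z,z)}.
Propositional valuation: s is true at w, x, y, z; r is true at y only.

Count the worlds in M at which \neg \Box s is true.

3

Let φ = \neg \Box s. Evaluate φ at each world:
  u (successors {u}): φ is true.
  v (successors {z}): φ is false.
  w (successors {v}): φ is true.
  x (successors {w}): φ is false.
  y (successors {w}): φ is false.
  z (successors {u, z}): φ is true.
For instance, at y:
  At y: \Box s is true, so \neg \Box s is false.
    At y: \Box s requires s at every successor {w}.
      At w: s is true.
    So \Box s is true at y.
Satisfying worlds: {u, w, z}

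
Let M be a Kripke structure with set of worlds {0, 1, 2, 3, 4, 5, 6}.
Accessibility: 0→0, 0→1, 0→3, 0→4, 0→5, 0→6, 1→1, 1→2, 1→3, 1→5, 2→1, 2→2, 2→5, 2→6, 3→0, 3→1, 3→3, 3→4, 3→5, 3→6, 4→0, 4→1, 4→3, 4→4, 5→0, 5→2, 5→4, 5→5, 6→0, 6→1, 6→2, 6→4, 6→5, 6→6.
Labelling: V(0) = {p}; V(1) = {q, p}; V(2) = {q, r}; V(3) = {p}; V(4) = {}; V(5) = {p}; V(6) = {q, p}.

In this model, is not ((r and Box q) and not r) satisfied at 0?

Yes

At 0: (r and Box q) and not r is false, so not ((r and Box q) and not r) is true.
  At 0: r and Box q is false, not r is true, so (r and Box q) and not r is false.
    At 0: r is false, Box q is false, so r and Box q is false.
      At 0: Box q requires q at every successor {0, 1, 3, 4, 5, 6}.
        q fails at 0, so Box q is false at 0.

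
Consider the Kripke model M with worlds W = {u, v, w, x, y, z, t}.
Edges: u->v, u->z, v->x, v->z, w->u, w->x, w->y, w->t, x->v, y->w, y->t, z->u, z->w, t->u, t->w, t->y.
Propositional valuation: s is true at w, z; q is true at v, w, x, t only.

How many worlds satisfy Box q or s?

Let φ = Box q or s. Evaluate φ at each world:
  u (successors {v, z}): φ is false.
  v (successors {x, z}): φ is false.
  w (successors {u, x, y, t}): φ is true.
  x (successors {v}): φ is true.
  y (successors {w, t}): φ is true.
  z (successors {u, w}): φ is true.
  t (successors {u, w, y}): φ is false.
For instance, at w:
  At w: Box q is false, s is true, so Box q or s is true.
    At w: Box q requires q at every successor {u, x, y, t}.
      q fails at u, so Box q is false at w.
Satisfying worlds: {w, x, y, z}

4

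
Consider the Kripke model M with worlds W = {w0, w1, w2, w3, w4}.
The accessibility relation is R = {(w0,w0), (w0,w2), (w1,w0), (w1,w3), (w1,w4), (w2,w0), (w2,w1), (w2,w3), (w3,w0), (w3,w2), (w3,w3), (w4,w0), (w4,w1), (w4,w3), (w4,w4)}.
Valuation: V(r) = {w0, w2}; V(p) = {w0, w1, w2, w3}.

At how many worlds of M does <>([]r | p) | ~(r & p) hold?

5

Let φ = <>([]r | p) | ~(r & p). Evaluate φ at each world:
  w0 (successors {w0, w2}): φ is true.
  w1 (successors {w0, w3, w4}): φ is true.
  w2 (successors {w0, w1, w3}): φ is true.
  w3 (successors {w0, w2, w3}): φ is true.
  w4 (successors {w0, w1, w3, w4}): φ is true.
For instance, at w2:
  At w2: <>([]r | p) is true, ~(r & p) is false, so <>([]r | p) | ~(r & p) is true.
    At w2: <>([]r | p) requires []r | p at some successor in {w0, w1, w3}.
      []r | p holds at w0, so <>([]r | p) is true at w2.
Satisfying worlds: {w0, w1, w2, w3, w4}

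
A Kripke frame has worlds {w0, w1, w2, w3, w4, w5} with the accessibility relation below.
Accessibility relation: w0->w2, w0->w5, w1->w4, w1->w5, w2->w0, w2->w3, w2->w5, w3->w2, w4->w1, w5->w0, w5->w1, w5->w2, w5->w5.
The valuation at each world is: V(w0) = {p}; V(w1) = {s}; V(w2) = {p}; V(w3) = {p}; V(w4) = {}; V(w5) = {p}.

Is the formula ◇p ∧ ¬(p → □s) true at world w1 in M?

At w1: ◇p is true, ¬(p → □s) is false, so ◇p ∧ ¬(p → □s) is false.
  At w1: ◇p requires p at some successor in {w4, w5}.
    p holds at w5, so ◇p is true at w1.
  At w1: p → □s is true, so ¬(p → □s) is false.
    At w1: p is false, □s is false, so p → □s is true.
      At w1: □s requires s at every successor {w4, w5}.
        s fails at w4, so □s is false at w1.

No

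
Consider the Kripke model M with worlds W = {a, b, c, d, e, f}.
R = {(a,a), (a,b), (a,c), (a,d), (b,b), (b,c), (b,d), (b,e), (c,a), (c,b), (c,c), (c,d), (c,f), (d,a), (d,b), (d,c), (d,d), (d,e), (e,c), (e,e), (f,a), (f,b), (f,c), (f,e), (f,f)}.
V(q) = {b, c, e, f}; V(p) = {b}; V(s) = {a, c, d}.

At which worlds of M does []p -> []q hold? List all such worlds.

a, b, c, d, e, f

Let φ = []p -> []q. Evaluate φ at each world:
  a (successors {a, b, c, d}): φ is true.
  b (successors {b, c, d, e}): φ is true.
  c (successors {a, b, c, d, f}): φ is true.
  d (successors {a, b, c, d, e}): φ is true.
  e (successors {c, e}): φ is true.
  f (successors {a, b, c, e, f}): φ is true.
For instance, at f:
  At f: []p is false, []q is false, so []p -> []q is true.
    At f: []p requires p at every successor {a, b, c, e, f}.
      p fails at a, so []p is false at f.
    At f: []q requires q at every successor {a, b, c, e, f}.
      q fails at a, so []q is false at f.
Satisfying worlds: {a, b, c, d, e, f}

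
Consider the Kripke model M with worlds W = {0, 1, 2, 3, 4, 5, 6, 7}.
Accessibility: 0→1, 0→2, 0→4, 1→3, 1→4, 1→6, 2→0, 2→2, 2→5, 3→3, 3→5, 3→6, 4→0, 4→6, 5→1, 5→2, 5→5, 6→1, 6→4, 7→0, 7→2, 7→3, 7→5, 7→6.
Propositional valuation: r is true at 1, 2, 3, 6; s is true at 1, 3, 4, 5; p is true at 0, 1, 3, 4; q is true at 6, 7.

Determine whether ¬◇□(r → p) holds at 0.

At 0: ◇□(r → p) is false, so ¬◇□(r → p) is true.
  At 0: ◇□(r → p) requires □(r → p) at some successor in {1, 2, 4}.
    At 1: □(r → p) is false.
    At 2: □(r → p) is false.
    At 4: □(r → p) is false.
  So ◇□(r → p) is false at 0.

Yes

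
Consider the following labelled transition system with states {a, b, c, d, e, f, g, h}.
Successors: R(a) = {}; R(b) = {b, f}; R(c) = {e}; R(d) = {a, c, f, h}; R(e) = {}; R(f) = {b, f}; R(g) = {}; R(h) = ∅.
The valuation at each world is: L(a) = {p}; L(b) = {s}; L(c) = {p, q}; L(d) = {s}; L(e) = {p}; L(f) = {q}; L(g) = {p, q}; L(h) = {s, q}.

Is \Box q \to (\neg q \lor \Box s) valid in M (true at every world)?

Yes

Let φ = \Box q \to (\neg q \lor \Box s). Evaluate φ at each world:
  a (successors ∅): φ is true.
  b (successors {b, f}): φ is true.
  c (successors {e}): φ is true.
  d (successors {a, c, f, h}): φ is true.
  e (successors ∅): φ is true.
  f (successors {b, f}): φ is true.
  g (successors ∅): φ is true.
  h (successors ∅): φ is true.
For instance, at c:
  At c: \Box q is false, \neg q \lor \Box s is false, so \Box q \to (\neg q \lor \Box s) is true.
    At c: \Box q requires q at every successor {e}.
      q fails at e, so \Box q is false at c.
    At c: \neg q is false, \Box s is false, so \neg q \lor \Box s is false.
      At c: \Box s requires s at every successor {e}.
        s fails at e, so \Box s is false at c.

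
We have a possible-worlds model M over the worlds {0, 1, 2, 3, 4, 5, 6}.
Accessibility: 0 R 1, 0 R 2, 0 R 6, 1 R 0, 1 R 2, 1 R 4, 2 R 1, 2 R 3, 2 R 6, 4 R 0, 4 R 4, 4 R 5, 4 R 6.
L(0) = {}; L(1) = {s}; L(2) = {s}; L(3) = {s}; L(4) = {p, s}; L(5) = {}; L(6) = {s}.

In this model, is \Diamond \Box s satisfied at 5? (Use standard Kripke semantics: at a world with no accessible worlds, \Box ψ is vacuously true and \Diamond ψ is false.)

No

Recall that \Box ψ holds at a world iff ψ holds at every accessible world, and \Diamond ψ holds iff ψ holds at some accessible world.
At 5: no accessible worlds, so \Diamond \Box s is false.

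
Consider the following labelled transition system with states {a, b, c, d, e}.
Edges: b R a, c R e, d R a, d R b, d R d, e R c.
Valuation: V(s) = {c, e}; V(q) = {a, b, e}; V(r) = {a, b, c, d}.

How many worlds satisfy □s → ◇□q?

3

Let φ = □s → ◇□q. Evaluate φ at each world:
  a (successors ∅): φ is false.
  b (successors {a}): φ is true.
  c (successors {e}): φ is false.
  d (successors {a, b, d}): φ is true.
  e (successors {c}): φ is true.
For instance, at e:
  At e: □s is true, ◇□q is true, so □s → ◇□q is true.
    At e: □s requires s at every successor {c}.
      At c: s is true.
    So □s is true at e.
    At e: ◇□q requires □q at some successor in {c}.
      □q holds at c, so ◇□q is true at e.
Satisfying worlds: {b, d, e}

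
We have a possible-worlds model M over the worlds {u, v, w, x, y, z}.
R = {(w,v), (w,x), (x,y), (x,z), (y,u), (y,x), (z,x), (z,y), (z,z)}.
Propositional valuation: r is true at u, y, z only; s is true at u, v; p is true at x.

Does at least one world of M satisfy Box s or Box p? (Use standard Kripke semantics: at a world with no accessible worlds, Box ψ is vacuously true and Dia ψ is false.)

Let φ = Box s or Box p. Evaluate φ at each world:
  u (successors ∅): φ is true.
  v (successors ∅): φ is true.
  w (successors {v, x}): φ is false.
  x (successors {y, z}): φ is false.
  y (successors {u, x}): φ is false.
  z (successors {x, y, z}): φ is false.
Detail at u (witness):
  At u: Box s is true, Box p is true, so Box s or Box p is true.
    At u: no accessible worlds, so Box s holds vacuously.
    At u: no accessible worlds, so Box p holds vacuously.

Yes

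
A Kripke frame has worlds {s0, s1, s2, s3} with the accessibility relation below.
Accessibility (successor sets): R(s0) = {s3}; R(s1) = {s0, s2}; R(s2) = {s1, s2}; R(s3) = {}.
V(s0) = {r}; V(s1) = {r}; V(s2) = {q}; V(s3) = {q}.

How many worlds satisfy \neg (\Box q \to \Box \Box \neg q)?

0

Let φ = \neg (\Box q \to \Box \Box \neg q). Evaluate φ at each world:
  s0 (successors {s3}): φ is false.
  s1 (successors {s0, s2}): φ is false.
  s2 (successors {s1, s2}): φ is false.
  s3 (successors ∅): φ is false.
For instance, at s0:
  At s0: \Box q \to \Box \Box \neg q is true, so \neg (\Box q \to \Box \Box \neg q) is false.
    At s0: \Box q is true, \Box \Box \neg q is true, so \Box q \to \Box \Box \neg q is true.
      At s0: \Box q requires q at every successor {s3}.
        At s3: q is true.
      So \Box q is true at s0.
      At s0: \Box \Box \neg q requires \Box \neg q at every successor {s3}.
        At s3: \Box \neg q is true.
      So \Box \Box \neg q is true at s0.
Satisfying worlds: none.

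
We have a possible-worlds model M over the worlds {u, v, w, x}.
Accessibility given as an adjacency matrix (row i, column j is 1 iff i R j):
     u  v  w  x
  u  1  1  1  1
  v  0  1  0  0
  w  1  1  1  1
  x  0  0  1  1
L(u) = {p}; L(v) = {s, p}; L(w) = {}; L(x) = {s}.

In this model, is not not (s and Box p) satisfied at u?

At u: not (s and Box p) is true, so not not (s and Box p) is false.
  At u: s and Box p is false, so not (s and Box p) is true.
    At u: s is false, Box p is false, so s and Box p is false.
      At u: Box p requires p at every successor {u, v, w, x}.
        p fails at w, so Box p is false at u.

No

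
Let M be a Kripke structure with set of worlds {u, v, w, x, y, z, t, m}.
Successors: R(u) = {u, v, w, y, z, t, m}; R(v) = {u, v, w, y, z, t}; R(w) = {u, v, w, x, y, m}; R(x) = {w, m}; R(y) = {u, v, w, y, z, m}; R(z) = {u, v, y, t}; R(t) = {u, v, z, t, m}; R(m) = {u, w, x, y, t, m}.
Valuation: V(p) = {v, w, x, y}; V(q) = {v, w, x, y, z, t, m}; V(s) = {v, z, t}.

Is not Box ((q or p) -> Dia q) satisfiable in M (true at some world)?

Recall that Box ψ holds at a world iff ψ holds at every accessible world, and Dia ψ holds iff ψ holds at some accessible world.
Let φ = not Box ((q or p) -> Dia q). Evaluate φ at each world:
  u (successors {u, v, w, y, z, t, m}): φ is false.
  v (successors {u, v, w, y, z, t}): φ is false.
  w (successors {u, v, w, x, y, m}): φ is false.
  x (successors {w, m}): φ is false.
  y (successors {u, v, w, y, z, m}): φ is false.
  z (successors {u, v, y, t}): φ is false.
  t (successors {u, v, z, t, m}): φ is false.
  m (successors {u, w, x, y, t, m}): φ is false.
For instance, at x:
  At x: Box ((q or p) -> Dia q) is true, so not Box ((q or p) -> Dia q) is false.
    At x: Box ((q or p) -> Dia q) requires (q or p) -> Dia q at every successor {w, m}.
      At w: (q or p) -> Dia q is true.
      At m: (q or p) -> Dia q is true.
    So Box ((q or p) -> Dia q) is true at x.

No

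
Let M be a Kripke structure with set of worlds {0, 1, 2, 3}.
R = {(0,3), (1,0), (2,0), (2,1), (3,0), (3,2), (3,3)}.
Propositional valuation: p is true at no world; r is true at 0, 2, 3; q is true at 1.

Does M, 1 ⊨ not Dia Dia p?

At 1: Dia Dia p is false, so not Dia Dia p is true.
  At 1: Dia Dia p requires Dia p at some successor in {0}.
    At 0: Dia p is false.
  So Dia Dia p is false at 1.

Yes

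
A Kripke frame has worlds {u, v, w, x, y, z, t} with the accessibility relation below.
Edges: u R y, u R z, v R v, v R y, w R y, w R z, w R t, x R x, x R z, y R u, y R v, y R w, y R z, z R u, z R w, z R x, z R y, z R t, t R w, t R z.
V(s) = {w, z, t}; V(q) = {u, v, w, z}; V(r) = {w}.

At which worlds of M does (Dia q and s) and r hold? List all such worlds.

Let φ = (Dia q and s) and r. Evaluate φ at each world:
  u (successors {y, z}): φ is false.
  v (successors {v, y}): φ is false.
  w (successors {y, z, t}): φ is true.
  x (successors {x, z}): φ is false.
  y (successors {u, v, w, z}): φ is false.
  z (successors {u, w, x, y, t}): φ is false.
  t (successors {w, z}): φ is false.
For instance, at y:
  At y: Dia q and s is false, r is false, so (Dia q and s) and r is false.
    At y: Dia q is true, s is false, so Dia q and s is false.
      At y: Dia q requires q at some successor in {u, v, w, z}.
        q holds at u, so Dia q is true at y.
Satisfying worlds: {w}

w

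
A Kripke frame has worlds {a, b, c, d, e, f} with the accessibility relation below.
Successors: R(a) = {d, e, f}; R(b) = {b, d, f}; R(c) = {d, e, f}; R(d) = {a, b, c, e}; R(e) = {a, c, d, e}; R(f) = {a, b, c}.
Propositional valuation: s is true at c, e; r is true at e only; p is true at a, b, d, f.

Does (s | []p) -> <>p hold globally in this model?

Yes

Recall that []ψ holds at a world iff ψ holds at every accessible world, and <>ψ holds iff ψ holds at some accessible world.
Let φ = (s | []p) -> <>p. Evaluate φ at each world:
  a (successors {d, e, f}): φ is true.
  b (successors {b, d, f}): φ is true.
  c (successors {d, e, f}): φ is true.
  d (successors {a, b, c, e}): φ is true.
  e (successors {a, c, d, e}): φ is true.
  f (successors {a, b, c}): φ is true.
For instance, at a:
  At a: s | []p is false, <>p is true, so (s | []p) -> <>p is true.
    At a: s is false, []p is false, so s | []p is false.
      At a: []p requires p at every successor {d, e, f}.
        p fails at e, so []p is false at a.
    At a: <>p requires p at some successor in {d, e, f}.
      p holds at d, so <>p is true at a.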